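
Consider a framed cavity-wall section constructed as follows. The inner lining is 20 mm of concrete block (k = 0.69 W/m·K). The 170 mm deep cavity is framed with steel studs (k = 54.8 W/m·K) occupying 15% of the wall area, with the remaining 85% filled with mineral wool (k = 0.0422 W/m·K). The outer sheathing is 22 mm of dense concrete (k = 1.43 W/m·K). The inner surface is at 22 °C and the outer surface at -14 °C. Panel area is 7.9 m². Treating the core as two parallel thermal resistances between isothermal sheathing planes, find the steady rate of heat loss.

Q ≈ 4380 W

Sheathing layers in series; stud and cavity paths in parallel between them.
R_inner = 0.02/(0.69×7.9) = 0.003669 K/W
R_stud  = 0.17/(54.8×0.15×7.9) = 0.002618 K/W
R_cav   = 0.17/(0.0422×0.85×7.9) = 0.5999 K/W
1/R_core = 1/R_stud + 1/R_cav → R_core = 0.002607 K/W
R_outer = 0.022/(1.43×7.9) = 0.001947 K/W
R_total = 0.008223 K/W
Q = ΔT/R_total = 36/0.008223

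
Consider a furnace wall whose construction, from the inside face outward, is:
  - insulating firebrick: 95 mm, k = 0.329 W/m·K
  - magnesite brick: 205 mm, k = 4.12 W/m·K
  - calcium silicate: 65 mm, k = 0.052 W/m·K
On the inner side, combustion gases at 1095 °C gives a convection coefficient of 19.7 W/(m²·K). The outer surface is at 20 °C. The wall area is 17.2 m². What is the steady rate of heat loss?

Q ≈ 11300 W

Thermal resistances in series:
R_inner film = 1/(h_i·A) = 1/(19.7×17.2) = 0.002951 K/W
R_insulating firebrick = L/(kA) = 0.095/(0.329×17.2) = 0.01679 K/W
R_magnesite brick = L/(kA) = 0.205/(4.12×17.2) = 0.002893 K/W
R_calcium silicate = L/(kA) = 0.065/(0.052×17.2) = 0.07267 K/W
R_total = 0.09531 K/W
Q = ΔT / R_total = 1075 / 0.09531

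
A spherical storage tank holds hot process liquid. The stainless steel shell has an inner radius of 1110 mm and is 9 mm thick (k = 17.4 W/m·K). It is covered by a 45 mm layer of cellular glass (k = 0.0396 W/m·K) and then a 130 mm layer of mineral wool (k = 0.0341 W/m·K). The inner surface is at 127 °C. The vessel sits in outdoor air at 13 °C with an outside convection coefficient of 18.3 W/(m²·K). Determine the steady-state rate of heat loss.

Q ≈ 417 W

Spherical conduction: R = (1/r_in − 1/r_out)/(4πk) per layer; series-sum.
R_stainless steel shell = (1/1.11 − 1/1.119)/(4π×17.4) = 3.314×10^-5 K/W
R_cellular glass = (1/1.119 − 1/1.164)/(4π×0.0396) = 0.06943 K/W
R_mineral wool = (1/1.164 − 1/1.294)/(4π×0.0341) = 0.2014 K/W
R_outer film = 1/(h·4πr_o²) = 1/(18.3×4π×1.294²) = 0.002597 K/W
R_total = 0.2735 K/W
Q = ΔT/R_total = 114/0.2735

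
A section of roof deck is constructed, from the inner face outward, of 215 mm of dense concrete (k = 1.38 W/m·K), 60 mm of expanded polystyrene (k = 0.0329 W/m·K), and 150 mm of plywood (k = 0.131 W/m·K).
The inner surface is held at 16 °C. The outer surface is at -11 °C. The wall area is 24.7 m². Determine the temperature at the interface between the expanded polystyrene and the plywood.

T ≈ -1.11 °C

Thermal resistances in series:
R_dense concrete = L/(kA) = 0.215/(1.38×24.7) = 0.006308 K/W
R_expanded polystyrene = L/(kA) = 0.06/(0.0329×24.7) = 0.07383 K/W
R_plywood = L/(kA) = 0.15/(0.131×24.7) = 0.04636 K/W
R_total = 0.1265 K/W;  Q = ΔT/R_total = 27/0.1265 = 213.4 W
T_interface = T_inner − Q·ΣR(inner→interface) = 16 − 213×0.08014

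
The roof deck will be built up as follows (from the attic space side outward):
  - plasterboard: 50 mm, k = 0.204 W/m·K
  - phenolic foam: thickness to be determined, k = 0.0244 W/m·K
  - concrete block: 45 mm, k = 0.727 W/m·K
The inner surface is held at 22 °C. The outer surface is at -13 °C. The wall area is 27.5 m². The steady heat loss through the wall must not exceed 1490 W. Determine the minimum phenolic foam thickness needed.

L ≈ 8.27 mm

Treating each layer as a thermal resistance in series:
R_plasterboard = L/(kA) = 0.05/(0.204×27.5) = 0.008913 K/W
R_concrete block = L/(kA) = 0.045/(0.727×27.5) = 0.002251 K/W
Sum of the known resistances R_other = 0.01116 K/W
Required total resistance R_tot = ΔT/Q_allow = 35/1490 = 0.02349 K/W
R_phenolic foam = R_tot − R_other = 0.01233 K/W
L = R·k·A = 0.01233×0.0244×27.5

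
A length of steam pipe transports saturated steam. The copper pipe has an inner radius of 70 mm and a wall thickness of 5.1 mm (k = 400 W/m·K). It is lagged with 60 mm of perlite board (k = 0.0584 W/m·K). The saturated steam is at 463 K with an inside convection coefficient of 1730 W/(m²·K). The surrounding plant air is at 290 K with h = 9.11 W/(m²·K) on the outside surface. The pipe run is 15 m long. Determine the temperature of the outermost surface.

Cylindrical conduction, so R = ln(r₂/r₁)/(2πkL) per layer, in series:
R_inner film = 1/(h_i·2πr₁L) = 1/(1730×2π×0.07×15) = 8.762×10^-5 K/W
R_copper pipe wall = ln(75.1/70)/(2π×400×15) = 1.865×10^-6 K/W
R_perlite board = ln(135.1/75.1)/(2π×0.0584×15) = 0.1067 K/W
R_outer film = 1/(h_o·2πr_oL) = 1/(9.11×2π×0.1351×15) = 0.008621 K/W
R_total = 0.1154 K/W
Q = ΔT/R_total = 173/0.1154
Q = 1500 W
T_interface = T_inner − Q·ΣR(inner→interface) = 463 − 1500×0.1068

T ≈ 303 K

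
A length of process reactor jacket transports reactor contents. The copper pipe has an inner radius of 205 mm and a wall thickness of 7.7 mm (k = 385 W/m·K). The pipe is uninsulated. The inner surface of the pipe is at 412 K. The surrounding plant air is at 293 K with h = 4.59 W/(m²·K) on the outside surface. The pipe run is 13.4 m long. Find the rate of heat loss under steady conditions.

Radial resistances (cylindrical: R_cond = ln(r_o/r_i)/(2πkL), R_conv = 1/(h·2πrL)):
R_copper pipe wall = ln(212.7/205)/(2π×385×13.4) = 1.138×10^-6 K/W
R_outer film = 1/(h_o·2πr_oL) = 1/(4.59×2π×0.2127×13.4) = 0.01217 K/W
R_total = 0.01217 K/W
Q = ΔT/R_total = 119/0.01217

Q ≈ 9780 W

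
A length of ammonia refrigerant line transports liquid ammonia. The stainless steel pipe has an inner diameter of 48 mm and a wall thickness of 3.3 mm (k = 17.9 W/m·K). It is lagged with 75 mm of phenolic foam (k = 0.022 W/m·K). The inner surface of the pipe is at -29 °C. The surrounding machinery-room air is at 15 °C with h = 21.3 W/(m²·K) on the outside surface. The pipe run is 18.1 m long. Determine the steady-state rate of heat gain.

Q ≈ 82.7 W

Radial resistances (cylindrical: R_cond = ln(r_o/r_i)/(2πkL), R_conv = 1/(h·2πrL)):
R_stainless steel pipe wall = ln(27.3/24)/(2π×17.9×18.1) = 6.329×10^-5 K/W
R_phenolic foam = ln(102.3/27.3)/(2π×0.022×18.1) = 0.528 K/W
R_outer film = 1/(h_o·2πr_oL) = 1/(21.3×2π×0.1023×18.1) = 0.004035 K/W
R_total = 0.5321 K/W
Q = ΔT/R_total = 44/0.5321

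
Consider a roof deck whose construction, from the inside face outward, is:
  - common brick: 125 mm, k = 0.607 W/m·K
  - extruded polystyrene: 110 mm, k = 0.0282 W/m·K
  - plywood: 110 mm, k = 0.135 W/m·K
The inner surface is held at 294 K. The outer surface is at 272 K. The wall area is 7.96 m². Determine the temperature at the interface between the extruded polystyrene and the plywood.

T ≈ 276 K

Thermal resistances in series:
R_common brick = L/(kA) = 0.125/(0.607×7.96) = 0.02587 K/W
R_extruded polystyrene = L/(kA) = 0.11/(0.0282×7.96) = 0.49 K/W
R_plywood = L/(kA) = 0.11/(0.135×7.96) = 0.1024 K/W
R_total = 0.6183 K/W;  Q = ΔT/R_total = 22/0.6183 = 35.58 W
T_interface = T_inner − Q·ΣR(inner→interface) = 294 − 35.6×0.5159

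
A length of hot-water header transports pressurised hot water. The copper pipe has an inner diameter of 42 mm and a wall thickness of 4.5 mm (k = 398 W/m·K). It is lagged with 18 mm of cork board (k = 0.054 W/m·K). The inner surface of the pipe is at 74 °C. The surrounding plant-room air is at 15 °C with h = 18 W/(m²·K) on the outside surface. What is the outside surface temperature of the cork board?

T ≈ 21.7 °C

Treating each annulus and film as a series resistance:
R_copper pipe wall = ln(25.5/21)/(2π×398×1) = 7.764×10^-5 K/W
R_cork board = ln(43.5/25.5)/(2π×0.054×1) = 1.574 K/W
R_outer film = 1/(h_o·2πr_oL) = 1/(18×2π×0.0435×1) = 0.2033 K/W
R_total = 1.777 K/W
Q = ΔT/R_total = 59/1.777
Q = 33.2 W/m
T_interface = T_inner − Q·ΣR(inner→interface) = 74 − 33.2×1.574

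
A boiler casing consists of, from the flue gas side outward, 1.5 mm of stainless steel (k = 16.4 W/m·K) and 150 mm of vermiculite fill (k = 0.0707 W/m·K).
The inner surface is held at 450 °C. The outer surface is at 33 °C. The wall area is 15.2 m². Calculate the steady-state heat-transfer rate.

Treating each layer as a thermal resistance in series:
R_stainless steel = L/(kA) = 0.0015/(16.4×15.2) = 6.017×10^-6 K/W
R_vermiculite fill = L/(kA) = 0.15/(0.0707×15.2) = 0.1396 K/W
R_total = 0.1396 K/W
Q = ΔT / R_total = 417 / 0.1396

Q ≈ 2990 W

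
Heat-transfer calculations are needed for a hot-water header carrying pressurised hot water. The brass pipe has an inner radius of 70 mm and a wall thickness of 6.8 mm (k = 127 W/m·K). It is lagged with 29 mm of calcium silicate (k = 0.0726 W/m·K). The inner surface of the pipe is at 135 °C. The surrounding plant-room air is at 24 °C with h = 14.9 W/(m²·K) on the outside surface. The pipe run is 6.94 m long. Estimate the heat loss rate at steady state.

Q ≈ 959 W

Treating each annulus and film as a series resistance:
R_brass pipe wall = ln(76.8/70)/(2π×127×6.94) = 1.674×10^-5 K/W
R_calcium silicate = ln(105.8/76.8)/(2π×0.0726×6.94) = 0.1012 K/W
R_outer film = 1/(h_o·2πr_oL) = 1/(14.9×2π×0.1058×6.94) = 0.01455 K/W
R_total = 0.1158 K/W
Q = ΔT/R_total = 111/0.1158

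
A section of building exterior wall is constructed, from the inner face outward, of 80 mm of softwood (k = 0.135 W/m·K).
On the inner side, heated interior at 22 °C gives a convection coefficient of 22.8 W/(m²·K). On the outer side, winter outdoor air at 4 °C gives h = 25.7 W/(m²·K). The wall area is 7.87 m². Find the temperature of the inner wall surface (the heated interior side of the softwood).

T ≈ 20.8 °C

Treating each layer as a thermal resistance in series:
R_inner film = 1/(h_i·A) = 1/(22.8×7.87) = 0.005573 K/W
R_softwood = L/(kA) = 0.08/(0.135×7.87) = 0.0753 K/W
R_outer film = 1/(h_o·A) = 1/(25.7×7.87) = 0.004944 K/W
R_total = 0.08581 K/W;  Q = ΔT/R_total = 18/0.08581 = 209.8 W
T_interface = T_inner − Q·ΣR(inner→interface) = 22 − 210×0.005573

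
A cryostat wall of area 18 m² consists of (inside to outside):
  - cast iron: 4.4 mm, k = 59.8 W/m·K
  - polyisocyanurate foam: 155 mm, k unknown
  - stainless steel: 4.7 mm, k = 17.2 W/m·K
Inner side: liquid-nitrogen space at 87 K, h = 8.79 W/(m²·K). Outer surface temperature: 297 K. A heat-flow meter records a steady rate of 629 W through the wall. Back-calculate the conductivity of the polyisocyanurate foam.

k ≈ 0.0263 W/(m·K)

Using the resistance-network approach (series):
R_inner film = 1/(h_i·A) = 1/(8.79×18) = 0.00632 K/W
R_cast iron = L/(kA) = 0.0044/(59.8×18) = 4.088×10^-6 K/W
R_stainless steel = L/(kA) = 0.0047/(17.2×18) = 1.518×10^-5 K/W
Sum of known resistances R_other = 0.00634 K/W
Total R = ΔT/Q = 210/629 = 0.3339 K/W
R_polyisocyanurate foam = R_total − R_other = 0.3275 K/W
k = L/(R·A) = 0.155/(0.3275×18)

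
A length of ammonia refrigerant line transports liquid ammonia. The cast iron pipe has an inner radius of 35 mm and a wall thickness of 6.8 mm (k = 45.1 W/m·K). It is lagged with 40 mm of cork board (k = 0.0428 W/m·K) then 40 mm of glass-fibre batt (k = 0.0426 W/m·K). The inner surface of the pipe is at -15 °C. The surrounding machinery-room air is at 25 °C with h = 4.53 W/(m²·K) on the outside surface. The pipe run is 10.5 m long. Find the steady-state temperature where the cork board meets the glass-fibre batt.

Per-layer cylindrical resistances, series-summed:
R_cast iron pipe wall = ln(41.8/35)/(2π×45.1×10.5) = 5.967×10^-5 K/W
R_cork board = ln(81.8/41.8)/(2π×0.0428×10.5) = 0.2378 K/W
R_glass-fibre batt = ln(121.8/81.8)/(2π×0.0426×10.5) = 0.1417 K/W
R_outer film = 1/(h_o·2πr_oL) = 1/(4.53×2π×0.1218×10.5) = 0.02747 K/W
R_total = 0.407 K/W
Q = ΔT/R_total = 40/0.407
Q = 98.3 W
T_interface = T_inner + Q·ΣR(inner→interface) = -15 + 98.3×0.2378

T ≈ 8.38 °C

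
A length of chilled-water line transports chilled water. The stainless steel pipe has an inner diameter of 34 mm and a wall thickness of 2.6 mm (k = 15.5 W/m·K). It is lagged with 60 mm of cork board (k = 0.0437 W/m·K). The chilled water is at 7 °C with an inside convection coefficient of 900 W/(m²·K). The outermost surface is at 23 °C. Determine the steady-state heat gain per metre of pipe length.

q′ ≈ 3.13 W/m

Treating each annulus and film as a series resistance:
R_inner film = 1/(h_i·2πr₁L) = 1/(900×2π×0.017×1) = 0.0104 K/W
R_stainless steel pipe wall = ln(19.6/17)/(2π×15.5×1) = 0.001461 K/W
R_cork board = ln(79.6/19.6)/(2π×0.0437×1) = 5.104 K/W
R_total = 5.116 K/W
Q = ΔT/R_total = 16/5.116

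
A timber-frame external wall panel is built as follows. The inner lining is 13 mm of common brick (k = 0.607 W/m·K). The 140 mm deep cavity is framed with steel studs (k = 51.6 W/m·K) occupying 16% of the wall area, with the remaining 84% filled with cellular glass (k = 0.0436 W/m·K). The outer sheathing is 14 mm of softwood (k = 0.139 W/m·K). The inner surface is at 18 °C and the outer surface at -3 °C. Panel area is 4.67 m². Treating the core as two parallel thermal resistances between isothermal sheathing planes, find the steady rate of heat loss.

Sheathing layers in series; stud and cavity paths in parallel between them.
R_inner = 0.013/(0.607×4.67) = 0.004586 K/W
R_stud  = 0.14/(51.6×0.16×4.67) = 0.003631 K/W
R_cav   = 0.14/(0.0436×0.84×4.67) = 0.8186 K/W
1/R_core = 1/R_stud + 1/R_cav → R_core = 0.003615 K/W
R_outer = 0.014/(0.139×4.67) = 0.02157 K/W
R_total = 0.02977 K/W
Q = ΔT/R_total = 21/0.02977

Q ≈ 705 W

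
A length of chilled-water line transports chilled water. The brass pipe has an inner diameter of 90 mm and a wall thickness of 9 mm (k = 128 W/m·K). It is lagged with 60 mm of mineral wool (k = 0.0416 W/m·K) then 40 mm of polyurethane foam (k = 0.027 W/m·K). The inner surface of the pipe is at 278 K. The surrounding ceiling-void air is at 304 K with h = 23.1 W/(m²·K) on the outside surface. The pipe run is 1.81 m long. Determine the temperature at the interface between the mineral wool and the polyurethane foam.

T ≈ 294 K

Radial resistances (cylindrical: R_cond = ln(r_o/r_i)/(2πkL), R_conv = 1/(h·2πrL)):
R_brass pipe wall = ln(54/45)/(2π×128×1.81) = 1.252×10^-4 K/W
R_mineral wool = ln(114/54)/(2π×0.0416×1.81) = 1.579 K/W
R_polyurethane foam = ln(154/114)/(2π×0.027×1.81) = 0.9795 K/W
R_outer film = 1/(h_o·2πr_oL) = 1/(23.1×2π×0.154×1.81) = 0.02472 K/W
R_total = 2.584 K/W
Q = ΔT/R_total = 26/2.584
Q = 10.1 W
T_interface = T_inner + Q·ΣR(inner→interface) = 278 + 10.1×1.58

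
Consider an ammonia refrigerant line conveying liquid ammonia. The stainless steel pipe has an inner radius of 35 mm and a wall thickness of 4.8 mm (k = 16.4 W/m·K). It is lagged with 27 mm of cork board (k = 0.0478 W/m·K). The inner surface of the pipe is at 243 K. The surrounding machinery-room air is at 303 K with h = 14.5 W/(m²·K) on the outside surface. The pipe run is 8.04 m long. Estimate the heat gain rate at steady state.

Q ≈ 255 W

Per-layer cylindrical resistances, series-summed:
R_stainless steel pipe wall = ln(39.8/35)/(2π×16.4×8.04) = 1.551×10^-4 K/W
R_cork board = ln(66.8/39.8)/(2π×0.0478×8.04) = 0.2145 K/W
R_outer film = 1/(h_o·2πr_oL) = 1/(14.5×2π×0.0668×8.04) = 0.02044 K/W
R_total = 0.235 K/W
Q = ΔT/R_total = 60/0.235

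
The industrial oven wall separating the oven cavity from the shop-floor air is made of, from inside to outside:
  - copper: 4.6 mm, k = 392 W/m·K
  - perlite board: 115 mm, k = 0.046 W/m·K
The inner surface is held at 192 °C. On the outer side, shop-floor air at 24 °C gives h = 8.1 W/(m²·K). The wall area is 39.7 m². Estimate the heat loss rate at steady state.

Q ≈ 2540 W

Thermal resistances in series:
R_copper = L/(kA) = 0.0046/(392×39.7) = 2.956×10^-7 K/W
R_perlite board = L/(kA) = 0.115/(0.046×39.7) = 0.06297 K/W
R_outer film = 1/(h_o·A) = 1/(8.1×39.7) = 0.00311 K/W
R_total = 0.06608 K/W
Q = ΔT / R_total = 168 / 0.06608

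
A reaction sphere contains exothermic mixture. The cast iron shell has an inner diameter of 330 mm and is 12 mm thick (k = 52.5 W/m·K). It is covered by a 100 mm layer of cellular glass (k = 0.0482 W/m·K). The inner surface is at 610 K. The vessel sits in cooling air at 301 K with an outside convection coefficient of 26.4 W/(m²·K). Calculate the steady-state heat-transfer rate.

Q ≈ 90.7 W

Radial (spherical) resistances in series:
R_cast iron shell = (1/0.165 − 1/0.177)/(4π×52.5) = 6.228×10^-4 K/W
R_cellular glass = (1/0.177 − 1/0.277)/(4π×0.0482) = 3.367 K/W
R_outer film = 1/(h·4πr_o²) = 1/(26.4×4π×0.277²) = 0.03928 K/W
R_total = 3.407 K/W
Q = ΔT/R_total = 309/3.407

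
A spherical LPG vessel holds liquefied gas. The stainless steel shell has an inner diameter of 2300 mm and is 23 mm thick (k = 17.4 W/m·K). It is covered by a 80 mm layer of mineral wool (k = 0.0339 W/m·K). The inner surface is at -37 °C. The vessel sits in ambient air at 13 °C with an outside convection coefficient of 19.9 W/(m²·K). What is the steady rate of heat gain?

Radial (spherical) resistances in series:
R_stainless steel shell = (1/1.15 − 1/1.173)/(4π×17.4) = 7.798×10^-5 K/W
R_mineral wool = (1/1.173 − 1/1.253)/(4π×0.0339) = 0.1278 K/W
R_outer film = 1/(h·4πr_o²) = 1/(19.9×4π×1.253²) = 0.002547 K/W
R_total = 0.1304 K/W
Q = ΔT/R_total = 50/0.1304

Q ≈ 383 W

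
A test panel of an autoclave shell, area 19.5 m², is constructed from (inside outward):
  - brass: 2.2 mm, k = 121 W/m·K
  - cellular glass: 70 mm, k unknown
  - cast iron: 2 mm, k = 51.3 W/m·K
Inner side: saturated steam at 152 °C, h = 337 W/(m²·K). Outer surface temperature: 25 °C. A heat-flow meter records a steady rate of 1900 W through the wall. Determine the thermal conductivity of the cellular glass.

k ≈ 0.0538 W/(m·K)

Treating each layer as a thermal resistance in series:
R_inner film = 1/(h_i·A) = 1/(337×19.5) = 1.522×10^-4 K/W
R_brass = L/(kA) = 0.0022/(121×19.5) = 9.324×10^-7 K/W
R_cast iron = L/(kA) = 0.002/(51.3×19.5) = 1.999×10^-6 K/W
Sum of known resistances R_other = 1.551×10^-4 K/W
Total R = ΔT/Q = 127/1900 = 0.06684 K/W
R_cellular glass = R_total − R_other = 0.06669 K/W
k = L/(R·A) = 0.07/(0.06669×19.5)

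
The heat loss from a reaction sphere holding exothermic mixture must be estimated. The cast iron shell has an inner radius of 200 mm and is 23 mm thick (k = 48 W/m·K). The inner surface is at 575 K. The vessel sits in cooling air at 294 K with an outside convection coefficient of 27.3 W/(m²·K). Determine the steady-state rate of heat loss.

Q ≈ 4720 W

Radial (spherical) resistances in series:
R_cast iron shell = (1/0.2 − 1/0.223)/(4π×48) = 8.55×10^-4 K/W
R_outer film = 1/(h·4πr_o²) = 1/(27.3×4π×0.223²) = 0.05862 K/W
R_total = 0.05947 K/W
Q = ΔT/R_total = 281/0.05947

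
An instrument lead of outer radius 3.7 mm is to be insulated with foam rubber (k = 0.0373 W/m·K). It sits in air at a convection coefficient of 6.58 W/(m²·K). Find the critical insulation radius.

r_cr ≈ 5.67 mm

For a cylinder r_cr = k/h = 0.0373/6.58
r_cr = 5.67 mm; since the bare radius (3.7 mm) is below r_cr, adding a thin layer of insulation will *increase* heat loss.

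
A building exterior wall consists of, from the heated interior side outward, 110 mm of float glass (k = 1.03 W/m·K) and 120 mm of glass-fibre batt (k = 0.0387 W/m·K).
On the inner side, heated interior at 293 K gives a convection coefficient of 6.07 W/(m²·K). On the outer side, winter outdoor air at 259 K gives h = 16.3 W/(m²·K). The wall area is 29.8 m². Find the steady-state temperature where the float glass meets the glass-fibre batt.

T ≈ 290 K

Using the resistance-network approach (series):
R_inner film = 1/(h_i·A) = 1/(6.07×29.8) = 0.005528 K/W
R_float glass = L/(kA) = 0.11/(1.03×29.8) = 0.003584 K/W
R_glass-fibre batt = L/(kA) = 0.12/(0.0387×29.8) = 0.1041 K/W
R_outer film = 1/(h_o·A) = 1/(16.3×29.8) = 0.002059 K/W
R_total = 0.1152 K/W;  Q = ΔT/R_total = 34/0.1152 = 295.1 W
T_interface = T_inner − Q·ΣR(inner→interface) = 293 − 295×0.009112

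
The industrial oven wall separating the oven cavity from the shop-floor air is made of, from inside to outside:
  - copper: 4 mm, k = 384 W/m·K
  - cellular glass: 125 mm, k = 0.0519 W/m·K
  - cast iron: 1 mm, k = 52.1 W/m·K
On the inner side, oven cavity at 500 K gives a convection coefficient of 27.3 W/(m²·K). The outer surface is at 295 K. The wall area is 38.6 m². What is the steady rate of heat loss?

Q ≈ 3240 W

Series thermal resistances:
R_inner film = 1/(h_i·A) = 1/(27.3×38.6) = 9.49×10^-4 K/W
R_copper = L/(kA) = 0.004/(384×38.6) = 2.699×10^-7 K/W
R_cellular glass = L/(kA) = 0.125/(0.0519×38.6) = 0.0624 K/W
R_cast iron = L/(kA) = 0.001/(52.1×38.6) = 4.973×10^-7 K/W
R_total = 0.06335 K/W
Q = ΔT / R_total = 205 / 0.06335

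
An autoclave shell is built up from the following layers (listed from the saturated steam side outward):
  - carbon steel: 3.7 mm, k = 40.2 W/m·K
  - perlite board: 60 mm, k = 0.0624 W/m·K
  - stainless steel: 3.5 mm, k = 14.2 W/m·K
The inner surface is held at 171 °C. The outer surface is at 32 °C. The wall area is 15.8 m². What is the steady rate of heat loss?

Q ≈ 2280 W

Treating each layer as a thermal resistance in series:
R_carbon steel = L/(kA) = 0.0037/(40.2×15.8) = 5.825×10^-6 K/W
R_perlite board = L/(kA) = 0.06/(0.0624×15.8) = 0.06086 K/W
R_stainless steel = L/(kA) = 0.0035/(14.2×15.8) = 1.56×10^-5 K/W
R_total = 0.06088 K/W
Q = ΔT / R_total = 139 / 0.06088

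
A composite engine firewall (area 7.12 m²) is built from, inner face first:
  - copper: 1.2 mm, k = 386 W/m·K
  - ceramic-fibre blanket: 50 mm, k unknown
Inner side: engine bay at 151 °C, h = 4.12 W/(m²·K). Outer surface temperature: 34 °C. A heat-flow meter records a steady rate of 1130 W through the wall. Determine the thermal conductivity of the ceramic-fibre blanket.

k ≈ 0.101 W/(m·K)

Thermal resistances in series:
R_inner film = 1/(h_i·A) = 1/(4.12×7.12) = 0.03409 K/W
R_copper = L/(kA) = 0.0012/(386×7.12) = 4.366×10^-7 K/W
Sum of known resistances R_other = 0.03409 K/W
Total R = ΔT/Q = 117/1130 = 0.1035 K/W
R_ceramic-fibre blanket = R_total − R_other = 0.06945 K/W
k = L/(R·A) = 0.05/(0.06945×7.12)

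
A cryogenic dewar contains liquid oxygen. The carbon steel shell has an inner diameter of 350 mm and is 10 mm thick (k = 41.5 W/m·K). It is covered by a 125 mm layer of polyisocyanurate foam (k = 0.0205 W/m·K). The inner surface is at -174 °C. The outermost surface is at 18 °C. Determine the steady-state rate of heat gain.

Q ≈ 22.7 W

Spherical conduction: R = (1/r_in − 1/r_out)/(4πk) per layer; series-sum.
R_carbon steel shell = (1/0.175 − 1/0.185)/(4π×41.5) = 5.923×10^-4 K/W
R_polyisocyanurate foam = (1/0.185 − 1/0.31)/(4π×0.0205) = 8.461 K/W
R_total = 8.461 K/W
Q = ΔT/R_total = 192/8.461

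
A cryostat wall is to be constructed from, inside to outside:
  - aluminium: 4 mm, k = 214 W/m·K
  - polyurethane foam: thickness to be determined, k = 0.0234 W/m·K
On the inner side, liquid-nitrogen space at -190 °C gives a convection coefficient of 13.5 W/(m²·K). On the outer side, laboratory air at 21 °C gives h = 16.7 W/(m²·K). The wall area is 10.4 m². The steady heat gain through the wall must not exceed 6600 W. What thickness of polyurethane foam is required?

L ≈ 4.65 mm

Model the wall as resistances in series:
R_inner film = 1/(h_i·A) = 1/(13.5×10.4) = 0.007123 K/W
R_aluminium = L/(kA) = 0.004/(214×10.4) = 1.797×10^-6 K/W
R_outer film = 1/(h_o·A) = 1/(16.7×10.4) = 0.005758 K/W
Sum of the known resistances R_other = 0.01288 K/W
Required total resistance R_tot = ΔT/Q_allow = 211/6600 = 0.03197 K/W
R_polyurethane foam = R_tot − R_other = 0.01909 K/W
L = R·k·A = 0.01909×0.0234×10.4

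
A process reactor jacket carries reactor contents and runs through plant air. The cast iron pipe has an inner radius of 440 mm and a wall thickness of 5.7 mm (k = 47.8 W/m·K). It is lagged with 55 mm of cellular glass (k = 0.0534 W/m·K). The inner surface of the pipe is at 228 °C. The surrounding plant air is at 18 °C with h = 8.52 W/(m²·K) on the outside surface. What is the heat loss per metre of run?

Cylindrical conduction, so R = ln(r₂/r₁)/(2πkL) per layer, in series:
R_cast iron pipe wall = ln(445.7/440)/(2π×47.8×1) = 4.286×10^-5 K/W
R_cellular glass = ln(500.7/445.7)/(2π×0.0534×1) = 0.3468 K/W
R_outer film = 1/(h_o·2πr_oL) = 1/(8.52×2π×0.5007×1) = 0.03731 K/W
R_total = 0.3842 K/W
Q = ΔT/R_total = 210/0.3842

q′ ≈ 547 W/m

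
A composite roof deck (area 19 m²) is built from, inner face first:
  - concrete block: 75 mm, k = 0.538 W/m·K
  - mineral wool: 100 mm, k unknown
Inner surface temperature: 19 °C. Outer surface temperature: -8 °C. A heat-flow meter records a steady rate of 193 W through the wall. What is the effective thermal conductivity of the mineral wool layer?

Treating each layer as a thermal resistance in series:
R_concrete block = L/(kA) = 0.075/(0.538×19) = 0.007337 K/W
Sum of known resistances R_other = 0.007337 K/W
Total R = ΔT/Q = 27/193 = 0.1399 K/W
R_mineral wool = R_total − R_other = 0.1326 K/W
k = L/(R·A) = 0.1/(0.1326×19)

k ≈ 0.0397 W/(m·K)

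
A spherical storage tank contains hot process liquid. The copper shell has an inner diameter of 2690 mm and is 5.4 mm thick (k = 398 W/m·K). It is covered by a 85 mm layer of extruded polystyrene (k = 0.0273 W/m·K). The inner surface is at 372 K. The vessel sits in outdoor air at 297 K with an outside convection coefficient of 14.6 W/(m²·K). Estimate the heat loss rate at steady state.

Spherical conduction: R = (1/r_in − 1/r_out)/(4πk) per layer; series-sum.
R_copper shell = (1/1.345 − 1/1.3504)/(4π×398) = 5.945×10^-7 K/W
R_extruded polystyrene = (1/1.3504 − 1/1.4354)/(4π×0.0273) = 0.1278 K/W
R_outer film = 1/(h·4πr_o²) = 1/(14.6×4π×1.4354²) = 0.002645 K/W
R_total = 0.1305 K/W
Q = ΔT/R_total = 75/0.1305

Q ≈ 575 W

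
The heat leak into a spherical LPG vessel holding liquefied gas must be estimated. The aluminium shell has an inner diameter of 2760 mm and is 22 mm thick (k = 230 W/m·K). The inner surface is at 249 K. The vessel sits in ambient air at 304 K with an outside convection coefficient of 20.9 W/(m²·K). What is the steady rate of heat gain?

Q ≈ 28300 W

Radial (spherical) resistances in series:
R_aluminium shell = (1/1.38 − 1/1.402)/(4π×230) = 3.934×10^-6 K/W
R_outer film = 1/(h·4πr_o²) = 1/(20.9×4π×1.402²) = 0.001937 K/W
R_total = 0.001941 K/W
Q = ΔT/R_total = 55/0.001941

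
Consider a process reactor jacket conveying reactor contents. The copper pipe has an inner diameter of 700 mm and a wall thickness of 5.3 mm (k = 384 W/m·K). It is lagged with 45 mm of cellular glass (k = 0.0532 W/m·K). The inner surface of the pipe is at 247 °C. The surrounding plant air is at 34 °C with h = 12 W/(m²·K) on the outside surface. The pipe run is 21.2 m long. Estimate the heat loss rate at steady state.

Q ≈ 11600 W

For a radial system each layer contributes R = ln(r_out/r_in)/(2πkL); films add R = 1/(hA).
R_copper pipe wall = ln(355.3/350)/(2π×384×21.2) = 2.938×10^-7 K/W
R_cellular glass = ln(400.3/355.3)/(2π×0.0532×21.2) = 0.01683 K/W
R_outer film = 1/(h_o·2πr_oL) = 1/(12×2π×0.4003×21.2) = 0.001563 K/W
R_total = 0.01839 K/W
Q = ΔT/R_total = 213/0.01839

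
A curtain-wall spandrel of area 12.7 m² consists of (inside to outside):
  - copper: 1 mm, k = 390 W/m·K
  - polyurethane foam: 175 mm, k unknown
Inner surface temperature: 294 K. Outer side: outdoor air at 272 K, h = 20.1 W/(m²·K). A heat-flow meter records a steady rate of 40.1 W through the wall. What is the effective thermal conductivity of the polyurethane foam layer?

k ≈ 0.0253 W/(m·K)

Model the wall as resistances in series:
R_copper = L/(kA) = 0.001/(390×12.7) = 2.019×10^-7 K/W
R_outer film = 1/(h_o·A) = 1/(20.1×12.7) = 0.003917 K/W
Sum of known resistances R_other = 0.003918 K/W
Total R = ΔT/Q = 22/40.1 = 0.5486 K/W
R_polyurethane foam = R_total − R_other = 0.5447 K/W
k = L/(R·A) = 0.175/(0.5447×12.7)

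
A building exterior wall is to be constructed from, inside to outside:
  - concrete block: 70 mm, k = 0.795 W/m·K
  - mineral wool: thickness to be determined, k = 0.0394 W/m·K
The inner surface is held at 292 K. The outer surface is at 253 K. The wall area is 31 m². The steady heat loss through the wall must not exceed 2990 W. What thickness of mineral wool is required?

Using the resistance-network approach (series):
R_concrete block = L/(kA) = 0.07/(0.795×31) = 0.00284 K/W
Sum of the known resistances R_other = 0.00284 K/W
Required total resistance R_tot = ΔT/Q_allow = 39/2990 = 0.01304 K/W
R_mineral wool = R_tot − R_other = 0.0102 K/W
L = R·k·A = 0.0102×0.0394×31

L ≈ 12.5 mm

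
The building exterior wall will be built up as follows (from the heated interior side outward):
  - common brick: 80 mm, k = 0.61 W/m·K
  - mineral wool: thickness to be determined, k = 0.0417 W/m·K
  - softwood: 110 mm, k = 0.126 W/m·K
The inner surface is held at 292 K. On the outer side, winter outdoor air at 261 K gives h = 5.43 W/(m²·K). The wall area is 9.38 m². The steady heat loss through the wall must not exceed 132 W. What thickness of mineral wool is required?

L ≈ 42.3 mm

Model the wall as resistances in series:
R_common brick = L/(kA) = 0.08/(0.61×9.38) = 0.01398 K/W
R_softwood = L/(kA) = 0.11/(0.126×9.38) = 0.09307 K/W
R_outer film = 1/(h_o·A) = 1/(5.43×9.38) = 0.01963 K/W
Sum of the known resistances R_other = 0.1267 K/W
Required total resistance R_tot = ΔT/Q_allow = 31/132 = 0.2348 K/W
R_mineral wool = R_tot − R_other = 0.1082 K/W
L = R·k·A = 0.1082×0.0417×9.38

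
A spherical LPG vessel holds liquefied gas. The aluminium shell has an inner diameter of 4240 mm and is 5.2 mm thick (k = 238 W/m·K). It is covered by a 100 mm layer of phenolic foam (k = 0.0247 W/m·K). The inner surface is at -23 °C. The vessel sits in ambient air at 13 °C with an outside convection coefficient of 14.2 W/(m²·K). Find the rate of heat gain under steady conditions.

Each spherical layer contributes R = (1/r_i − 1/r_o)/(4πk):
R_aluminium shell = (1/2.12 − 1/2.1252)/(4π×238) = 3.859×10^-7 K/W
R_phenolic foam = (1/2.1252 − 1/2.2252)/(4π×0.0247) = 0.06813 K/W
R_outer film = 1/(h·4πr_o²) = 1/(14.2×4π×2.2252²) = 0.001132 K/W
R_total = 0.06926 K/W
Q = ΔT/R_total = 36/0.06926

Q ≈ 520 W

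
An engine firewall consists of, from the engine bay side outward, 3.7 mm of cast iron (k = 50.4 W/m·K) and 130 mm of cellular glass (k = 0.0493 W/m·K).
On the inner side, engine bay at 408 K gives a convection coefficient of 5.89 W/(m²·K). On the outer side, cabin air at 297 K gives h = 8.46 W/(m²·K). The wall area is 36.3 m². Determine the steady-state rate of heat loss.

Model the wall as resistances in series:
R_inner film = 1/(h_i·A) = 1/(5.89×36.3) = 0.004677 K/W
R_cast iron = L/(kA) = 0.0037/(50.4×36.3) = 2.022×10^-6 K/W
R_cellular glass = L/(kA) = 0.13/(0.0493×36.3) = 0.07264 K/W
R_outer film = 1/(h_o·A) = 1/(8.46×36.3) = 0.003256 K/W
R_total = 0.08058 K/W
Q = ΔT / R_total = 111 / 0.08058

Q ≈ 1380 W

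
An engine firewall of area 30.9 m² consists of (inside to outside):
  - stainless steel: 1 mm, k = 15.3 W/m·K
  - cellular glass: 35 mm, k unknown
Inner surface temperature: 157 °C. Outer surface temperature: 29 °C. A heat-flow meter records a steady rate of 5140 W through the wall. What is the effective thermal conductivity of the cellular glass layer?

Treating each layer as a thermal resistance in series:
R_stainless steel = L/(kA) = 0.001/(15.3×30.9) = 2.115×10^-6 K/W
Sum of known resistances R_other = 2.115×10^-6 K/W
Total R = ΔT/Q = 128/5140 = 0.0249 K/W
R_cellular glass = R_total − R_other = 0.0249 K/W
k = L/(R·A) = 0.035/(0.0249×30.9)

k ≈ 0.0455 W/(m·K)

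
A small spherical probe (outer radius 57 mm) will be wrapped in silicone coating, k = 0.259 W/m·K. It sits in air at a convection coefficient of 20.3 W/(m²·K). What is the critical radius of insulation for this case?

For a sphere r_cr = 2k/h = 2×0.259/20.3
r_cr = 25.5 mm; since the bare radius (57 mm) is above r_cr, any added insulation will reduce heat loss.

r_cr ≈ 25.5 mm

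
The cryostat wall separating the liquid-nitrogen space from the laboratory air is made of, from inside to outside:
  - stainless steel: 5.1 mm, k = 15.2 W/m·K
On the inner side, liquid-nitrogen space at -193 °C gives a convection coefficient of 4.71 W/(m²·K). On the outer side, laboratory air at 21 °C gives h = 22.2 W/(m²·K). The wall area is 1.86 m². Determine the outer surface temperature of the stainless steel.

Series thermal resistances:
R_inner film = 1/(h_i·A) = 1/(4.71×1.86) = 0.1141 K/W
R_stainless steel = L/(kA) = 0.0051/(15.2×1.86) = 1.804×10^-4 K/W
R_outer film = 1/(h_o·A) = 1/(22.2×1.86) = 0.02422 K/W
R_total = 0.1385 K/W;  Q = ΔT/R_total = 214/0.1385 = 1545 W
T_interface = T_inner + Q·ΣR(inner→interface) = -193 + 1540×0.1143

T ≈ -16.4 °C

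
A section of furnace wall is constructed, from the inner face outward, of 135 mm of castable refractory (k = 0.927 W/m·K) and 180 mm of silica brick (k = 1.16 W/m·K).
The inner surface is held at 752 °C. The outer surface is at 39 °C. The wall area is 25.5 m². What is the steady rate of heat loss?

Series thermal resistances:
R_castable refractory = L/(kA) = 0.135/(0.927×25.5) = 0.005711 K/W
R_silica brick = L/(kA) = 0.18/(1.16×25.5) = 0.006085 K/W
R_total = 0.0118 K/W
Q = ΔT / R_total = 713 / 0.0118

Q ≈ 60400 W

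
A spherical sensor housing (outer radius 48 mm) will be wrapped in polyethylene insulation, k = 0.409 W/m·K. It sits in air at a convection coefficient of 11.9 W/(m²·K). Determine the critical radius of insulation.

r_cr ≈ 68.7 mm

For a sphere r_cr = 2k/h = 2×0.409/11.9
r_cr = 68.7 mm; since the bare radius (48 mm) is below r_cr, adding a thin layer of insulation will *increase* heat loss.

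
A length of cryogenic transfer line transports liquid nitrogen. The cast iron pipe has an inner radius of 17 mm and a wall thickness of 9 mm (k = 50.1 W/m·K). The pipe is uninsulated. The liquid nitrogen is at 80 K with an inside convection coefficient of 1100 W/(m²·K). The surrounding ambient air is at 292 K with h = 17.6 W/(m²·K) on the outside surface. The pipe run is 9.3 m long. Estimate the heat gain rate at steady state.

Q ≈ 5510 W

Treating each annulus and film as a series resistance:
R_inner film = 1/(h_i·2πr₁L) = 1/(1100×2π×0.017×9.3) = 9.152×10^-4 K/W
R_cast iron pipe wall = ln(26/17)/(2π×50.1×9.3) = 1.451×10^-4 K/W
R_outer film = 1/(h_o·2πr_oL) = 1/(17.6×2π×0.026×9.3) = 0.0374 K/W
R_total = 0.03846 K/W
Q = ΔT/R_total = 212/0.03846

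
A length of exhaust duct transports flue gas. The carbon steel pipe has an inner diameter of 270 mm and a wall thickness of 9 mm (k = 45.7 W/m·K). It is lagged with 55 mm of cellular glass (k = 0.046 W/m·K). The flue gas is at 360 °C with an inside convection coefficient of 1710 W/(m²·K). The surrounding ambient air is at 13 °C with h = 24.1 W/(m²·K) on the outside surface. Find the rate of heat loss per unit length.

Cylindrical conduction, so R = ln(r₂/r₁)/(2πkL) per layer, in series:
R_inner film = 1/(h_i·2πr₁L) = 1/(1710×2π×0.135×1) = 6.894×10^-4 K/W
R_carbon steel pipe wall = ln(144/135)/(2π×45.7×1) = 2.248×10^-4 K/W
R_cellular glass = ln(199/144)/(2π×0.046×1) = 1.119 K/W
R_outer film = 1/(h_o·2πr_oL) = 1/(24.1×2π×0.199×1) = 0.03319 K/W
R_total = 1.153 K/W
Q = ΔT/R_total = 347/1.153

q′ ≈ 301 W/m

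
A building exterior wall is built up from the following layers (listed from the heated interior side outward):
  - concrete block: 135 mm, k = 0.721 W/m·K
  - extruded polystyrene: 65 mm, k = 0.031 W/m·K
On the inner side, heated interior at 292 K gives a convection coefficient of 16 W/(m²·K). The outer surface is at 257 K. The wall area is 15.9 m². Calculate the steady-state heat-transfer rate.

Using the resistance-network approach (series):
R_inner film = 1/(h_i·A) = 1/(16×15.9) = 0.003931 K/W
R_concrete block = L/(kA) = 0.135/(0.721×15.9) = 0.01178 K/W
R_extruded polystyrene = L/(kA) = 0.065/(0.031×15.9) = 0.1319 K/W
R_total = 0.1476 K/W
Q = ΔT / R_total = 35 / 0.1476

Q ≈ 237 W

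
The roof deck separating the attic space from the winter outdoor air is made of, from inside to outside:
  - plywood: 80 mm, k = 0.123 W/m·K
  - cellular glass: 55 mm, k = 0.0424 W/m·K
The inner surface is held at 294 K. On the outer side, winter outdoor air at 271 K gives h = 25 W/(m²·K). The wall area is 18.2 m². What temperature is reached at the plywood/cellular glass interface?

Thermal resistances in series:
R_plywood = L/(kA) = 0.08/(0.123×18.2) = 0.03574 K/W
R_cellular glass = L/(kA) = 0.055/(0.0424×18.2) = 0.07127 K/W
R_outer film = 1/(h_o·A) = 1/(25×18.2) = 0.002198 K/W
R_total = 0.1092 K/W;  Q = ΔT/R_total = 23/0.1092 = 210.6 W
T_interface = T_inner − Q·ΣR(inner→interface) = 294 − 211×0.03574

T ≈ 286 K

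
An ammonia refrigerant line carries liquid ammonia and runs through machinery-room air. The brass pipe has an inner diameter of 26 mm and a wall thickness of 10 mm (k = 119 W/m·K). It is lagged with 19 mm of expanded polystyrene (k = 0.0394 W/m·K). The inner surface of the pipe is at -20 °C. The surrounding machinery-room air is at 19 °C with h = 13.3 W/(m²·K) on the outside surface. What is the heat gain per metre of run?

q′ ≈ 14.3 W/m

Per-layer cylindrical resistances, series-summed:
R_brass pipe wall = ln(23/13)/(2π×119×1) = 7.631×10^-4 K/W
R_expanded polystyrene = ln(42/23)/(2π×0.0394×1) = 2.432 K/W
R_outer film = 1/(h_o·2πr_oL) = 1/(13.3×2π×0.042×1) = 0.2849 K/W
R_total = 2.718 K/W
Q = ΔT/R_total = 39/2.718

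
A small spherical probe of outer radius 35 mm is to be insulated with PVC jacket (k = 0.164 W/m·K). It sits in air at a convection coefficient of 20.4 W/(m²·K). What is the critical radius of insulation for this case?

r_cr ≈ 16.1 mm

For a sphere r_cr = 2k/h = 2×0.164/20.4
r_cr = 16.1 mm; since the bare radius (35 mm) is above r_cr, any added insulation will reduce heat loss.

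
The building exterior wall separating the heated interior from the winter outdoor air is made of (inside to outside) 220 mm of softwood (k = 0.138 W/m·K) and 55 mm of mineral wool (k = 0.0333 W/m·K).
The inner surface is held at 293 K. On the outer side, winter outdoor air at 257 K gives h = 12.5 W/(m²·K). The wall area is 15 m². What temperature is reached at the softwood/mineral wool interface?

T ≈ 276 K

Thermal resistances in series:
R_softwood = L/(kA) = 0.22/(0.138×15) = 0.1063 K/W
R_mineral wool = L/(kA) = 0.055/(0.0333×15) = 0.1101 K/W
R_outer film = 1/(h_o·A) = 1/(12.5×15) = 0.005333 K/W
R_total = 0.2217 K/W;  Q = ΔT/R_total = 36/0.2217 = 162.4 W
T_interface = T_inner − Q·ΣR(inner→interface) = 293 − 162×0.1063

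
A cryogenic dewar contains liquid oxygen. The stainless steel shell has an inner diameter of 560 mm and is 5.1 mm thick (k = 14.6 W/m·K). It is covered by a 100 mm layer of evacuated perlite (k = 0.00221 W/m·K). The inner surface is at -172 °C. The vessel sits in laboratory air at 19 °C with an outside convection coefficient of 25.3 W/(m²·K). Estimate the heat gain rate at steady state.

Radial (spherical) resistances in series:
R_stainless steel shell = (1/0.28 − 1/0.2851)/(4π×14.6) = 3.482×10^-4 K/W
R_evacuated perlite = (1/0.2851 − 1/0.3851)/(4π×0.00221) = 32.8 K/W
R_outer film = 1/(h·4πr_o²) = 1/(25.3×4π×0.3851²) = 0.02121 K/W
R_total = 32.82 K/W
Q = ΔT/R_total = 191/32.82

Q ≈ 5.82 W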